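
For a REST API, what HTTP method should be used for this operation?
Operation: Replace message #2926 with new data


GET = read, POST = create, PUT = update/replace, DELETE = remove
This operation is an update/replace.
PUT


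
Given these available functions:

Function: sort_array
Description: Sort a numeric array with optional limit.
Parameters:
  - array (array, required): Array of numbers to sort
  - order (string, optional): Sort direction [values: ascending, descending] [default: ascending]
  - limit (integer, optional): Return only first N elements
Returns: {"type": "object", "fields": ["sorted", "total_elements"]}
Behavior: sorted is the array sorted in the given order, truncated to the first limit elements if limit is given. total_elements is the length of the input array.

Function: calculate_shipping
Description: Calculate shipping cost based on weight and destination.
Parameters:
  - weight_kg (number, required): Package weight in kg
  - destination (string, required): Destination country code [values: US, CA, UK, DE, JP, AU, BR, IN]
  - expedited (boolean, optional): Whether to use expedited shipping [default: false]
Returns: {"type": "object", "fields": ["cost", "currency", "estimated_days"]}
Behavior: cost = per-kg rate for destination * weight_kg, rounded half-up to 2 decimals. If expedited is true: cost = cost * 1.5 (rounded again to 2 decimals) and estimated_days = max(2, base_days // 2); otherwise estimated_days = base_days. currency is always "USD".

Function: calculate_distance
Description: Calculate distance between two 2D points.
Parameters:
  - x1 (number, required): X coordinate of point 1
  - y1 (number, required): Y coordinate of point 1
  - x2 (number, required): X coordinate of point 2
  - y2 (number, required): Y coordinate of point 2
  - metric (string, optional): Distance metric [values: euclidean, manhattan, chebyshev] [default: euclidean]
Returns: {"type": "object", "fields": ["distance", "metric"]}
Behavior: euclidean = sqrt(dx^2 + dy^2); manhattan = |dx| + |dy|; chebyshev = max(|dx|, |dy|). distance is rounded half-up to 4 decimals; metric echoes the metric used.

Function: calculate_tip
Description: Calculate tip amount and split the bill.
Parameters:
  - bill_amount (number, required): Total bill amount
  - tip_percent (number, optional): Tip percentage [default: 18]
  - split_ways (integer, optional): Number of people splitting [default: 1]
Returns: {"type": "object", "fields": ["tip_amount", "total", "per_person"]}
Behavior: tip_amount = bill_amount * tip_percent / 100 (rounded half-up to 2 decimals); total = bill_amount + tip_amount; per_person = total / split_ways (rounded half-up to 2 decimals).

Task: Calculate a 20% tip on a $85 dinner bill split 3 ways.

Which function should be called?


The task needs a function whose description is: Calculate tip amount and split the bill.
calculate_tip


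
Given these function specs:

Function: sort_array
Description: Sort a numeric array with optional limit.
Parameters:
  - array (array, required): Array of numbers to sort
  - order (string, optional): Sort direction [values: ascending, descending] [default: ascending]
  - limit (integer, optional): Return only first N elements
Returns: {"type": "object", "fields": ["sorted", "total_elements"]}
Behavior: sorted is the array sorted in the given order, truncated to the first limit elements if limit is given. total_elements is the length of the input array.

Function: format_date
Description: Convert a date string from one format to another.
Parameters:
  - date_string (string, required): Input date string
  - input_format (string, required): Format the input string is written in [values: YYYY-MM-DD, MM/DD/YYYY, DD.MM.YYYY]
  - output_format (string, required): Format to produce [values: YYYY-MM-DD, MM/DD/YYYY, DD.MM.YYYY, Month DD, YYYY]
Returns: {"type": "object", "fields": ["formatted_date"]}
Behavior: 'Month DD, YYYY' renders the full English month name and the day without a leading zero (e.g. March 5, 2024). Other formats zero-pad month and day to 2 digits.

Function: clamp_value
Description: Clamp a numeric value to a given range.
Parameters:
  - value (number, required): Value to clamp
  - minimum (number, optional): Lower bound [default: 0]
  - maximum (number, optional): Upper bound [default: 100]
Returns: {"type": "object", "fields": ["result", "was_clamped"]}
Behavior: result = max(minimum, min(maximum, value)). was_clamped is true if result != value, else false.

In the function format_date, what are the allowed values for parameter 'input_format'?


The format_date spec declares:
  - input_format (string, required): Format the input string is written in [values: YYYY-MM-DD, MM/DD/YYYY, DD.MM.YYYY]
Allowed values:
YYYY-MM-DD, MM/DD/YYYY, DD.MM.YYYY


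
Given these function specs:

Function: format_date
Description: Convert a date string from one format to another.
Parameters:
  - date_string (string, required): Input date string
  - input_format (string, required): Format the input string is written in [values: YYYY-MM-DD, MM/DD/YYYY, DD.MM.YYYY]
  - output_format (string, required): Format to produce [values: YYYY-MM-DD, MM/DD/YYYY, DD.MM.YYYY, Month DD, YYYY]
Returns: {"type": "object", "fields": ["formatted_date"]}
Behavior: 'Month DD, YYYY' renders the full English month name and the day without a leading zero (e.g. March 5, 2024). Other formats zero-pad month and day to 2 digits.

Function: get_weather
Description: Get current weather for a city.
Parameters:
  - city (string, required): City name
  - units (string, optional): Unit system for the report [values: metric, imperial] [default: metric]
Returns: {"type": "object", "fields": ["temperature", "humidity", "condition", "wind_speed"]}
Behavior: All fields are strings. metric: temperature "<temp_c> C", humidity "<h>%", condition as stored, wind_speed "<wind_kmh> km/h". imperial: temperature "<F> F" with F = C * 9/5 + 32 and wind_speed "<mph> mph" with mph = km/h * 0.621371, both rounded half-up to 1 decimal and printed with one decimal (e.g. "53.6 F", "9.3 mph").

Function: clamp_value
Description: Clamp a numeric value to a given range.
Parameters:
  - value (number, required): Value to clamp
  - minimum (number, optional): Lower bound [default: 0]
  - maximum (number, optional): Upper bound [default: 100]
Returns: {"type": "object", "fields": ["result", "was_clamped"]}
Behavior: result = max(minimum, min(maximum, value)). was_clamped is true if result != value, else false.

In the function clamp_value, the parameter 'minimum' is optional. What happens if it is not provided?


The clamp_value spec declares:
  - minimum (number, optional): Lower bound [default: 0]
It defaults to 0


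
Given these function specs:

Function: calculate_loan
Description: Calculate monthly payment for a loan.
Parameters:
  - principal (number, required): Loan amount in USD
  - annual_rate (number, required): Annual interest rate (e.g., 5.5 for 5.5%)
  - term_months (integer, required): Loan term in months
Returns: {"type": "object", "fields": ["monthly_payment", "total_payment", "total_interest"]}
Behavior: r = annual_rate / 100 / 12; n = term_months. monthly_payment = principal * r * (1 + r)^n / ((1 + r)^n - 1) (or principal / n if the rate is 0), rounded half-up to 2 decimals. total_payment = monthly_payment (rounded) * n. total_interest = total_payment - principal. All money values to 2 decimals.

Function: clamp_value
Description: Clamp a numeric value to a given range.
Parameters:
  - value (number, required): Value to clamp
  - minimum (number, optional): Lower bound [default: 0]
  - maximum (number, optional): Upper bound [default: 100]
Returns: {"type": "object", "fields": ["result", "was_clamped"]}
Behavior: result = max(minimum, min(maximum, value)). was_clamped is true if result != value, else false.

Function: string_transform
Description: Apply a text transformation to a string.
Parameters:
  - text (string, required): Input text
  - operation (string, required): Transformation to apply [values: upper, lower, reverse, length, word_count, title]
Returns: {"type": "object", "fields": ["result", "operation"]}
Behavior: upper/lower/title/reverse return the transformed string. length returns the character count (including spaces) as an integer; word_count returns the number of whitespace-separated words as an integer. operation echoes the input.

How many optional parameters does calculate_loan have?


Parameters of calculate_loan: principal (required), annual_rate (required), term_months (required)
Optional count:
0


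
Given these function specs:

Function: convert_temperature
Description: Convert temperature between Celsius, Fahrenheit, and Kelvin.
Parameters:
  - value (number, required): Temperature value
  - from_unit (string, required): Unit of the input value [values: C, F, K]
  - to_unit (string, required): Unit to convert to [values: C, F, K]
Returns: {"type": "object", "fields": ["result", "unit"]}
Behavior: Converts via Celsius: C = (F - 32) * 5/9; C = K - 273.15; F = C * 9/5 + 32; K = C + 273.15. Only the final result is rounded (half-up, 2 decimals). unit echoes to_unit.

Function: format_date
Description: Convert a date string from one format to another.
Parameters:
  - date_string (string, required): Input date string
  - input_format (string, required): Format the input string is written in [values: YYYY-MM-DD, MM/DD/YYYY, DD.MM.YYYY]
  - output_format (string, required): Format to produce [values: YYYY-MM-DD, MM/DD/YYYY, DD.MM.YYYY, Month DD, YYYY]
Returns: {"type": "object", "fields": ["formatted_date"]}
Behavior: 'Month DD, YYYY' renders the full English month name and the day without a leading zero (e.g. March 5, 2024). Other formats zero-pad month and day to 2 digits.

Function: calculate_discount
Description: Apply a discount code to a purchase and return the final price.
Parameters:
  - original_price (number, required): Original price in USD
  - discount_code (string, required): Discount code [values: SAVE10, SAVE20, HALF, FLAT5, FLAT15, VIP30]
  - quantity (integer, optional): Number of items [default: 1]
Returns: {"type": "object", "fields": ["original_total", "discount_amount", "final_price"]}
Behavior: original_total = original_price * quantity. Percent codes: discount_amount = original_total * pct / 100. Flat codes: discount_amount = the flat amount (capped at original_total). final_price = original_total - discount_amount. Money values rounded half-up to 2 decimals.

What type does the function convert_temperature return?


The convert_temperature spec declares Returns: {"type": "object", "fields": ["result", "unit"]}
Type:
object


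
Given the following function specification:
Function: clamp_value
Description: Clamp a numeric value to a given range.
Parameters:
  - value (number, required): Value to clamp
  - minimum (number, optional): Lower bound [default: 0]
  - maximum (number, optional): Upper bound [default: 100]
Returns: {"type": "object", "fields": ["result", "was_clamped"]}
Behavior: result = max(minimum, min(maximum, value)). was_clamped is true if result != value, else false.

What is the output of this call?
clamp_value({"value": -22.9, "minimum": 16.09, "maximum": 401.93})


result = max(16.09, min(401.93, -22.9)) = max(16.09, -22.9) = 16.09
was_clamped = (16.09 != -22.9) = true
Output:
{"result": 16.09, "was_clamped": true}


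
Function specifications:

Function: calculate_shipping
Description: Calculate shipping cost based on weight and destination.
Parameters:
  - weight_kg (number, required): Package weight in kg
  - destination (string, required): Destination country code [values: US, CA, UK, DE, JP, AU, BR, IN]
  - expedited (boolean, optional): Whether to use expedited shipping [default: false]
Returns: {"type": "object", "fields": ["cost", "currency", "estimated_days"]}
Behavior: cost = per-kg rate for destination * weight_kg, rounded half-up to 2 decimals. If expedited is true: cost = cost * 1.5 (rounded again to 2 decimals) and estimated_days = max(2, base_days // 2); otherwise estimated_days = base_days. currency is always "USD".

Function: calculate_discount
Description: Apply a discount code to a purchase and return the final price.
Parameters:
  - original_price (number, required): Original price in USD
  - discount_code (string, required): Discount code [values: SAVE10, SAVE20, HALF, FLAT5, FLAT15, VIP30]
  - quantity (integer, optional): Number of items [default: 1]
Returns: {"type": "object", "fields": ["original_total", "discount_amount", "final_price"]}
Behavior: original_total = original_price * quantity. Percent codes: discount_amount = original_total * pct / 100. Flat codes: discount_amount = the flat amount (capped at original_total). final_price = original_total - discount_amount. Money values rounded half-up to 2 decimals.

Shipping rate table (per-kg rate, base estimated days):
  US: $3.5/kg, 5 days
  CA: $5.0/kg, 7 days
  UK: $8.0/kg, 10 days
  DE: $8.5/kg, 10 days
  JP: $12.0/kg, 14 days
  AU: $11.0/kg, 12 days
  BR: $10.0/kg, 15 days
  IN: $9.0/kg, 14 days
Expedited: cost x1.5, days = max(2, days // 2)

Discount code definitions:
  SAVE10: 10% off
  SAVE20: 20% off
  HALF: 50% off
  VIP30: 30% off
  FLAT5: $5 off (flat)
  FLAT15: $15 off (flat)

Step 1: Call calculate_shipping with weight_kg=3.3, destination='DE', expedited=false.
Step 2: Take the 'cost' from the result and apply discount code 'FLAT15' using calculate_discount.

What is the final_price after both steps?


Step 1: calculate_shipping(weight_kg=3.3, destination=DE, expedited=false)
  Rate for DE: $8.5/kg, base 10 days
  cost = 8.5 * 3.3 = 28.05 -> 28.05
  expedited not set/false: estimated_days = 10
  -> cost = 28.05 USD
Step 2: calculate_discount(original_price=28.05, discount_code=FLAT15, quantity=1)
  original_total = 28.05 * 1 = 28.05
  FLAT15 = $15 flat: discount_amount = min(15.00, 28.05) = 15.00
  final_price = 28.05 - 15.00 = 13.05
  -> final_price = 13.05
$13.05


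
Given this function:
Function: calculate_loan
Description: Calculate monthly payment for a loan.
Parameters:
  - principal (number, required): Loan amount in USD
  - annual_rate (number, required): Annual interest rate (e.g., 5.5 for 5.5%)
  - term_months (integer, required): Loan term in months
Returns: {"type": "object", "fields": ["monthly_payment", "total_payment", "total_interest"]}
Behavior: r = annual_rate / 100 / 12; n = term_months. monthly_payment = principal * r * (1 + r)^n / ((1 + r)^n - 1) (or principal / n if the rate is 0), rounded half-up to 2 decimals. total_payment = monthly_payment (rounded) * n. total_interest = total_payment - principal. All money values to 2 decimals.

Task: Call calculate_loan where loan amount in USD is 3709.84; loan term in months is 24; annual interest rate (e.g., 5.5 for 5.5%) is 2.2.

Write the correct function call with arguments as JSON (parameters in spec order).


Mapping each described value to its parameter name:
  'Loan amount in USD' -> principal = 3709.84
  'Loan term in months' -> term_months = 24
  'Annual interest rate (e.g., 5.5 for 5.5%)' -> annual_rate = 2.2
calculate_loan({"principal": 3709.84, "annual_rate": 2.2, "term_months": 24})


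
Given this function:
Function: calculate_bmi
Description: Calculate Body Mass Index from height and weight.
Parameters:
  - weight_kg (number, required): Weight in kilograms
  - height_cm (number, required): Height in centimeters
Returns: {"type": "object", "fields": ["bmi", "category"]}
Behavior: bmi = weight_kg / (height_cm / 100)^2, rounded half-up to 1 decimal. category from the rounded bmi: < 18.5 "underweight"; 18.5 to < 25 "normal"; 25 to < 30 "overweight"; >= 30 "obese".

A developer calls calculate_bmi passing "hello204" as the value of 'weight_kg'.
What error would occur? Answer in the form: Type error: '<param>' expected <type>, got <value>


Spec: 'weight_kg' is declared as number; "hello204" is a string.
Type error: 'weight_kg' expected number, got "hello204"


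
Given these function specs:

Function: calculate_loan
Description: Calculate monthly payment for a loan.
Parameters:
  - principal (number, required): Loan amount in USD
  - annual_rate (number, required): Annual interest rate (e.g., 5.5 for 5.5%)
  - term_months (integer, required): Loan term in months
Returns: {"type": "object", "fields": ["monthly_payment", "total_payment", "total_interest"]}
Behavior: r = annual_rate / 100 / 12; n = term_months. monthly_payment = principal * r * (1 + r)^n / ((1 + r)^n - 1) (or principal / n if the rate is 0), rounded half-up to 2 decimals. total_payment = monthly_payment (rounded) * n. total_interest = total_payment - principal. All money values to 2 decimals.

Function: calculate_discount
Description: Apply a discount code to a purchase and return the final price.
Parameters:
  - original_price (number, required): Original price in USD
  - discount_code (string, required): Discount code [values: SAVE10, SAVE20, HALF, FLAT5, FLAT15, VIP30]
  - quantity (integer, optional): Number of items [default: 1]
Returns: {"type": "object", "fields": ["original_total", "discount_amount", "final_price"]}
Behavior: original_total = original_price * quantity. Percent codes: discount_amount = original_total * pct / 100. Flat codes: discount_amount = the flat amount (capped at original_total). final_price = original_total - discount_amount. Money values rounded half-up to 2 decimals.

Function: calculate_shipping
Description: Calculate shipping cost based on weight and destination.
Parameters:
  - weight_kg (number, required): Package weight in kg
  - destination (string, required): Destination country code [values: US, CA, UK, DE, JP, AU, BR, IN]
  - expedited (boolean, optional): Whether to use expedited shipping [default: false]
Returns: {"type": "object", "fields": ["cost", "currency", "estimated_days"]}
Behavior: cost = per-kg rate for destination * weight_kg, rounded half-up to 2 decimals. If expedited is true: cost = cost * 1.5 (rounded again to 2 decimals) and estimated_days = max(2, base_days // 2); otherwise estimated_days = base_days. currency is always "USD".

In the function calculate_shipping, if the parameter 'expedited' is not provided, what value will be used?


The calculate_shipping spec declares:
  - expedited (boolean, optional): Whether to use expedited shipping [default: false]
Default:
false


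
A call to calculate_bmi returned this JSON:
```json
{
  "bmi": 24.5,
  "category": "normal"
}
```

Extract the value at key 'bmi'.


24.5


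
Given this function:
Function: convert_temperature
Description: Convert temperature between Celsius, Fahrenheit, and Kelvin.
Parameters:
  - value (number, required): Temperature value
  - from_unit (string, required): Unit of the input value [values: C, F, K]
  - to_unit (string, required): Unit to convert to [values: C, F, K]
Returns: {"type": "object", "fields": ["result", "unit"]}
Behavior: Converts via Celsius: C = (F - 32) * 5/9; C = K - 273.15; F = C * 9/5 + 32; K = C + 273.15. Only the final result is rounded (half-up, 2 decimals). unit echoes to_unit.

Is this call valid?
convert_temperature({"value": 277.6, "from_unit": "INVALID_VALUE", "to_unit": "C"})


Checking parameter values...
Parameter 'from_unit' has value 'INVALID_VALUE' not in allowed: C, F, K
Invalid - 'from_unit' must be one of C, F, K


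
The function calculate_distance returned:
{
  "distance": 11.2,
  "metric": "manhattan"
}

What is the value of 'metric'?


manhattan


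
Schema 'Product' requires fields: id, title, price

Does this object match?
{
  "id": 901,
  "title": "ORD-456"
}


Checking required fields...
Missing: price
Invalid - missing required field 'price'


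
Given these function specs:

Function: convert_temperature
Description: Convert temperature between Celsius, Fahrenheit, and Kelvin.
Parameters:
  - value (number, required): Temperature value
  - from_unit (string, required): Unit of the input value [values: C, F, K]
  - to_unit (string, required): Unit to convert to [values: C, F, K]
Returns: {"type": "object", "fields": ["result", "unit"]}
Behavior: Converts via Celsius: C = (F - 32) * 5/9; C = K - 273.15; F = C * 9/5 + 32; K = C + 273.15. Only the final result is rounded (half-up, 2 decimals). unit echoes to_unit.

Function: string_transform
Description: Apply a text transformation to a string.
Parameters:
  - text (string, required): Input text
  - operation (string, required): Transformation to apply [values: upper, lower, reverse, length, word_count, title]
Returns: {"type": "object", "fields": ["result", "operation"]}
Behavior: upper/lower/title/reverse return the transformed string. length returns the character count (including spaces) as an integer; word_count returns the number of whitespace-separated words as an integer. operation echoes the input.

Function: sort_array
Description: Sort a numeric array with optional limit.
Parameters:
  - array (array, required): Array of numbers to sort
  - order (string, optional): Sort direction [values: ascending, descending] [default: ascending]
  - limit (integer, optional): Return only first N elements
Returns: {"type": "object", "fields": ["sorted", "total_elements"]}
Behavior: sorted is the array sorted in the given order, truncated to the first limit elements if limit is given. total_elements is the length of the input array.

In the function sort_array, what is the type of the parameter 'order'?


The sort_array spec declares:
  - order (string, optional): Sort direction [values: ascending, descending] [default: ascending]
Type:
string


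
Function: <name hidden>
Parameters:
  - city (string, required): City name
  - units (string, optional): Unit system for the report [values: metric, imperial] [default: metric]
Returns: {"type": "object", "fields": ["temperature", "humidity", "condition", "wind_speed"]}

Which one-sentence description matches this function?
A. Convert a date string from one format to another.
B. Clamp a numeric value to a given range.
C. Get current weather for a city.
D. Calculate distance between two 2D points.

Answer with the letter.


Parameters city, units and return ["temperature", "humidity", "condition", "wind_speed"] fit: Get current weather for a city.
C


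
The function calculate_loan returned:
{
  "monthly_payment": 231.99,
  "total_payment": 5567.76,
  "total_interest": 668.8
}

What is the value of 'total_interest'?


668.8


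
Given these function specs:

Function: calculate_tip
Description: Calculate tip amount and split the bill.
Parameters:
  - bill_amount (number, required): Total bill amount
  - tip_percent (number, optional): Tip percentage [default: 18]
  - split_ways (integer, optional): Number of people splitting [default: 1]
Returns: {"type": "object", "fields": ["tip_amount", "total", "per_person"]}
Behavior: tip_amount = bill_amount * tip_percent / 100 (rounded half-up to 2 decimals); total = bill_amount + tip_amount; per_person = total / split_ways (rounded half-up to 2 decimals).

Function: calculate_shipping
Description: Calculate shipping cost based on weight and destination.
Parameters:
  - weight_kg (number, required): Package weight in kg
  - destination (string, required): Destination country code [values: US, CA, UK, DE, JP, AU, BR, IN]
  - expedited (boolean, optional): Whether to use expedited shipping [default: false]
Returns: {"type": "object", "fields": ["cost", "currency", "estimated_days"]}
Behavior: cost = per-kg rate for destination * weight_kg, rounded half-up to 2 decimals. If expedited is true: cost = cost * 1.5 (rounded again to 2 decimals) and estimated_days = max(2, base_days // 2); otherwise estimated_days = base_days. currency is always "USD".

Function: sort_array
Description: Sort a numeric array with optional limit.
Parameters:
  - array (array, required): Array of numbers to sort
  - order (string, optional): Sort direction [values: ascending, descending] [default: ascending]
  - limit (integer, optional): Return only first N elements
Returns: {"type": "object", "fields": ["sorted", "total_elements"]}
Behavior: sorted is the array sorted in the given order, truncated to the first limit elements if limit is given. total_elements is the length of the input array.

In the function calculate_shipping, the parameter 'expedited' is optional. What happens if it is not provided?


The calculate_shipping spec declares:
  - expedited (boolean, optional): Whether to use expedited shipping [default: false]
It defaults to false


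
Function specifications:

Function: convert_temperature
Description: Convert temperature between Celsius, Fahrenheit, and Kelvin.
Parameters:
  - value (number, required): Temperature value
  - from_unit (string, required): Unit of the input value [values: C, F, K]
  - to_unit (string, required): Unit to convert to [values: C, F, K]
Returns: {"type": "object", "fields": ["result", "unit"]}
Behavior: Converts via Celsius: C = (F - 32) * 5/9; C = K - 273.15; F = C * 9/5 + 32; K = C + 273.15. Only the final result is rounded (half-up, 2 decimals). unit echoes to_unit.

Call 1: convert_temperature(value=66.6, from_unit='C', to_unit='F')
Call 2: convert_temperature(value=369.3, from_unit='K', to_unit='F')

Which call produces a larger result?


Call 1:
  Input already in C: 66.6
  To F: 66.6 * 9/5 + 32 = 151.88
  Round to 2 decimals: 151.88
  -> 151.88 F
Call 2:
  To C: 369.3 - 273.15 = 96.15
  To F: 96.15 * 9/5 + 32 = 205.07
  Round to 2 decimals: 205.07
  -> 205.07 F
Call 2 (205.07 F)


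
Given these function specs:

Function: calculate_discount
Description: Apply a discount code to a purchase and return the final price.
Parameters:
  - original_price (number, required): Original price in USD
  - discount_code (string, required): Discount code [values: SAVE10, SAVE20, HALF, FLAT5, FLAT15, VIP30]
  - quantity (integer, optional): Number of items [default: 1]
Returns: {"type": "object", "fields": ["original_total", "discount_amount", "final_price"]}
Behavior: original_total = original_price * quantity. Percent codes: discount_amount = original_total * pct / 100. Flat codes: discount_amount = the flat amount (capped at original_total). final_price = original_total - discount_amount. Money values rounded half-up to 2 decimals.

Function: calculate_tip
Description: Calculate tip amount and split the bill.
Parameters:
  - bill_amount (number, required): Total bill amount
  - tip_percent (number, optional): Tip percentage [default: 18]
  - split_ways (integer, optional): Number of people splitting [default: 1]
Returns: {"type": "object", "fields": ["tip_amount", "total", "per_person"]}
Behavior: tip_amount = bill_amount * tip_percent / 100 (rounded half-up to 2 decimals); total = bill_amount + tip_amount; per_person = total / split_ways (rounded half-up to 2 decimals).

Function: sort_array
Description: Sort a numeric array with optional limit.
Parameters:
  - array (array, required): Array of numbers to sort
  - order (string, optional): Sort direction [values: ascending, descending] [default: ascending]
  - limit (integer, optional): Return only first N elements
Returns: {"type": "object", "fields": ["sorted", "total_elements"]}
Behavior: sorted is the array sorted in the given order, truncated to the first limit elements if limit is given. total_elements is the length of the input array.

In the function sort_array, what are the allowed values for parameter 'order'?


The sort_array spec declares:
  - order (string, optional): Sort direction [values: ascending, descending] [default: ascending]
Allowed values:
ascending, descending


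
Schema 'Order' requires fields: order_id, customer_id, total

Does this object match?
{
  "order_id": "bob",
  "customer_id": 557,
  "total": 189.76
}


Checking required fields... All present.
Valid - all required fields present


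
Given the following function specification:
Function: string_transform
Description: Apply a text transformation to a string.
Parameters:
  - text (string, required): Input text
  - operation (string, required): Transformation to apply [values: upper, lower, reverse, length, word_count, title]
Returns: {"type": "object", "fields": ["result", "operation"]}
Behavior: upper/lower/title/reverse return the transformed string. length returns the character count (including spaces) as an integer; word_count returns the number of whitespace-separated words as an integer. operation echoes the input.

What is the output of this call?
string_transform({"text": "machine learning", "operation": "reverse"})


reverse('machine learning') = 'gninrael enihcam'
Output:
{"result": "gninrael enihcam", "operation": "reverse"}


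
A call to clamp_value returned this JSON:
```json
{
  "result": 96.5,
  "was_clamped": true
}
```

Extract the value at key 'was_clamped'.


true


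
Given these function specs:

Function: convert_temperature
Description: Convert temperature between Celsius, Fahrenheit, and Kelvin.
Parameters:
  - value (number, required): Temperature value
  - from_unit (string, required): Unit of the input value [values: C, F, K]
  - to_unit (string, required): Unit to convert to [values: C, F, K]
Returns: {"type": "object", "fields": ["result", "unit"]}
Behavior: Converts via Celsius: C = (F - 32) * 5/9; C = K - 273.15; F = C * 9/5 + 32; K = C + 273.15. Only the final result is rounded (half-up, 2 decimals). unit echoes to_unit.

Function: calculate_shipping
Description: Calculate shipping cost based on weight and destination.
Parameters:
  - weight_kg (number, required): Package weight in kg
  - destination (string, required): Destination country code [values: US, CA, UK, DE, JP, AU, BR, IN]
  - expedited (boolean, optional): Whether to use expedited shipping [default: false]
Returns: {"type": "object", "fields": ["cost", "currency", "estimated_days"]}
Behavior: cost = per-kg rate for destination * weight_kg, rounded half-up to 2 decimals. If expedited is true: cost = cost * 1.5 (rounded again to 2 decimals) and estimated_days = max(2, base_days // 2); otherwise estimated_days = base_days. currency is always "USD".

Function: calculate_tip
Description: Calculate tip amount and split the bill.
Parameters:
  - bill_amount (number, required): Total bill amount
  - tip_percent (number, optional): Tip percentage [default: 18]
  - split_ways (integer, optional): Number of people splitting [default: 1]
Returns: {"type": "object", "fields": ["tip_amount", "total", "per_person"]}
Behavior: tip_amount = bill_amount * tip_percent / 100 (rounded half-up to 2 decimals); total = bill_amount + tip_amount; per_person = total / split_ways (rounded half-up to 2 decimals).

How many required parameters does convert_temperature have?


Parameters of convert_temperature: value (required), from_unit (required), to_unit (required)
Required count:
3


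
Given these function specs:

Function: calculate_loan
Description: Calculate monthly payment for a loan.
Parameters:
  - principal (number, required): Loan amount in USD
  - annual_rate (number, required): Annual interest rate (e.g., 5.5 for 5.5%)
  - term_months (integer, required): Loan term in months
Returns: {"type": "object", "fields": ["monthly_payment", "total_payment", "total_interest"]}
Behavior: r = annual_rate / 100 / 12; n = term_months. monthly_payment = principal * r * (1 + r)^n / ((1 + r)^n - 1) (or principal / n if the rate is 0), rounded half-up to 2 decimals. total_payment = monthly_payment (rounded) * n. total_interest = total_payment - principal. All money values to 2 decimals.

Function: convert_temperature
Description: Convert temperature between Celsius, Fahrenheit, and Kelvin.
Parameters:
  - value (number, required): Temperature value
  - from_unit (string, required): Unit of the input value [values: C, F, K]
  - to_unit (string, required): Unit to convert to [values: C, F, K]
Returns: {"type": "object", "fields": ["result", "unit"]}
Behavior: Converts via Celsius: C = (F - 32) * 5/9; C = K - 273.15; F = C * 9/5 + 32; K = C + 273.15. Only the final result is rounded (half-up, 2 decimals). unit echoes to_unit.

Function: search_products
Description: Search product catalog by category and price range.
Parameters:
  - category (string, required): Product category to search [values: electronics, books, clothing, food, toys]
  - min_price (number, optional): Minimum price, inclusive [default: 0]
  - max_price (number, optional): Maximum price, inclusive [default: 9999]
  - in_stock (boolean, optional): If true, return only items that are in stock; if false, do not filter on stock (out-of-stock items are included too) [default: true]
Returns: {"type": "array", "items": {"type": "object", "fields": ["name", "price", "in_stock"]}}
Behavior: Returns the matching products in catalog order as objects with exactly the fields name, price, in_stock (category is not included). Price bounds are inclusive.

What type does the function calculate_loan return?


The calculate_loan spec declares Returns: {"type": "object", "fields": ["monthly_payment", "total_payment", "total_interest"]}
Type:
object


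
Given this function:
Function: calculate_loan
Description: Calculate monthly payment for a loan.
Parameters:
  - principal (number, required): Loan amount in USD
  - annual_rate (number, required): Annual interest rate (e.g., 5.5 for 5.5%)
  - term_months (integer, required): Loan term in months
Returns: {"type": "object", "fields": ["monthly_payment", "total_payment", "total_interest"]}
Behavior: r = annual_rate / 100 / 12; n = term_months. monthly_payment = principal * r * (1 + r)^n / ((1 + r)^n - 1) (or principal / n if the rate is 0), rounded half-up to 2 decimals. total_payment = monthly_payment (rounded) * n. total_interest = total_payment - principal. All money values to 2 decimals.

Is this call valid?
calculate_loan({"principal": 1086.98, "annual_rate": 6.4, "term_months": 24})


Checking all required parameters present and types match... All valid.
Valid


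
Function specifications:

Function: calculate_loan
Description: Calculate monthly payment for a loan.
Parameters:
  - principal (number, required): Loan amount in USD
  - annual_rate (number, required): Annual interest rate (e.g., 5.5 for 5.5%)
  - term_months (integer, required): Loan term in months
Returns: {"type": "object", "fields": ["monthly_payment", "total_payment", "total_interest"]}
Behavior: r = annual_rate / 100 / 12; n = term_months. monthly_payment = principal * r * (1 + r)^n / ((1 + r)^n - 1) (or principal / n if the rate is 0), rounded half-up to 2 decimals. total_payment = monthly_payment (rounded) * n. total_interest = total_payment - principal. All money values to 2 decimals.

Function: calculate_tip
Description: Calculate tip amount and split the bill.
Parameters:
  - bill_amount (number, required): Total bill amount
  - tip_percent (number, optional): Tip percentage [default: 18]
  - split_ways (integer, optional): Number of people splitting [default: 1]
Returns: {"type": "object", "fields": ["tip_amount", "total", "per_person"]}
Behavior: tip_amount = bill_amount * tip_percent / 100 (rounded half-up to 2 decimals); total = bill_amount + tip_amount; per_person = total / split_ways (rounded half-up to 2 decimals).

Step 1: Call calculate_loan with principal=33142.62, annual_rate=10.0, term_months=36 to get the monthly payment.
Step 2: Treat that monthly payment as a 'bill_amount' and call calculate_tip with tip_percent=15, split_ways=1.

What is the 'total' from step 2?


Step 1: calculate_loan(principal=33142.62, annual_rate=10.0, term_months=36)
  r = 10.0 / 100 / 12 = 0.008333333333 (keep full precision)
  (1 + r)^36 = 1.34818184
  monthly_payment = 33142.62 * 0.008333333333 * 1.34818184 / (1.34818184 - 1) = 1069.419124 -> 1069.42
  total_payment = 1069.42 * 36 = 38499.12
  total_interest = 38499.12 - 33142.62 = 5356.50
  -> monthly_payment = 1069.42
Step 2: calculate_tip(bill_amount=1069.42, tip_percent=15, split_ways=1)
  tip_amount = 1069.42 * 15/100 = 160.413 -> 160.41
  total = 1069.42 + 160.41 = 1229.83
  per_person = 1229.83 / 1 = 1229.83 -> 1229.83
  -> total = 1229.83
$1229.83


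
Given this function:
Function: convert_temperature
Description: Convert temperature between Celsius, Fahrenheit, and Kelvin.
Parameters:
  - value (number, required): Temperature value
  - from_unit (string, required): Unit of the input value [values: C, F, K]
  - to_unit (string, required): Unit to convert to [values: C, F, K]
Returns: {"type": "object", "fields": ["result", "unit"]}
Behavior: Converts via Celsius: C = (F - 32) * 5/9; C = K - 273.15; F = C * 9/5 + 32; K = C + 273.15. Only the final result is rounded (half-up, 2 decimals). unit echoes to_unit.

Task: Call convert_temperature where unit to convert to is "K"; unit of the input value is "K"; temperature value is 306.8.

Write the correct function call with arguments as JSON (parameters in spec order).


Mapping each described value to its parameter name:
  'Unit to convert to' -> to_unit = "K"
  'Unit of the input value' -> from_unit = "K"
  'Temperature value' -> value = 306.8
convert_temperature({"value": 306.8, "from_unit": "K", "to_unit": "K"})


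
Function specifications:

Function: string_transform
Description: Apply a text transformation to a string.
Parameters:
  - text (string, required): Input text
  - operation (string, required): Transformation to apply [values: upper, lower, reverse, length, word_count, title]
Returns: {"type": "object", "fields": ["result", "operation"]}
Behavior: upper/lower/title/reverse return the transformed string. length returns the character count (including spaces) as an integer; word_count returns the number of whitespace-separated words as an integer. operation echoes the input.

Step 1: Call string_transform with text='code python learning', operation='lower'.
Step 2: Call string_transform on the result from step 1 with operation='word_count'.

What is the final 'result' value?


Step 1: string_transform(text='code python learning', operation='lower')
  -> result = 'code python learning'
Step 2: string_transform(text='code python learning', operation='word_count')
  words: code, python, learning -> 3
  -> result = 3
3


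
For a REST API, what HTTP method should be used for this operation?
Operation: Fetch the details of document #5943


GET = read, POST = create, PUT = update/replace, DELETE = remove
This operation is a read.
GET


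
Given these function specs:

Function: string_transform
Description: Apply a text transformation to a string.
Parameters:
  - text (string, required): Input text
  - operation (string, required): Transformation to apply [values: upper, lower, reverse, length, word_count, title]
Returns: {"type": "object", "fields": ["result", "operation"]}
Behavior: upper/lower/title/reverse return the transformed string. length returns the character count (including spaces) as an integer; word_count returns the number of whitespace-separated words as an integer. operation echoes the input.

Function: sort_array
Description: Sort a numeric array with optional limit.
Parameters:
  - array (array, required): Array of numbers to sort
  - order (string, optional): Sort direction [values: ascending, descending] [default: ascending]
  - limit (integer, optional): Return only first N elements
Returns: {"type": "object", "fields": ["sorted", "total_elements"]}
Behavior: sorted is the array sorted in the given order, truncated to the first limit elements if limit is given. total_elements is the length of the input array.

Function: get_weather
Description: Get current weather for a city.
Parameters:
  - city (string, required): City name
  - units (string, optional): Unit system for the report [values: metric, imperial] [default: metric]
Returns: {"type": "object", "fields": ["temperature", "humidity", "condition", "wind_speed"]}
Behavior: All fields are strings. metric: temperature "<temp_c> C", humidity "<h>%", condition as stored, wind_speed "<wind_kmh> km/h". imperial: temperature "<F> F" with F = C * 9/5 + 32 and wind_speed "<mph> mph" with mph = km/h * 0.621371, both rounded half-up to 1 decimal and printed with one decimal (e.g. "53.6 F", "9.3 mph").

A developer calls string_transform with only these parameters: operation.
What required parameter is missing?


Required parameters: text, operation
Provided: operation
Missing: text
text


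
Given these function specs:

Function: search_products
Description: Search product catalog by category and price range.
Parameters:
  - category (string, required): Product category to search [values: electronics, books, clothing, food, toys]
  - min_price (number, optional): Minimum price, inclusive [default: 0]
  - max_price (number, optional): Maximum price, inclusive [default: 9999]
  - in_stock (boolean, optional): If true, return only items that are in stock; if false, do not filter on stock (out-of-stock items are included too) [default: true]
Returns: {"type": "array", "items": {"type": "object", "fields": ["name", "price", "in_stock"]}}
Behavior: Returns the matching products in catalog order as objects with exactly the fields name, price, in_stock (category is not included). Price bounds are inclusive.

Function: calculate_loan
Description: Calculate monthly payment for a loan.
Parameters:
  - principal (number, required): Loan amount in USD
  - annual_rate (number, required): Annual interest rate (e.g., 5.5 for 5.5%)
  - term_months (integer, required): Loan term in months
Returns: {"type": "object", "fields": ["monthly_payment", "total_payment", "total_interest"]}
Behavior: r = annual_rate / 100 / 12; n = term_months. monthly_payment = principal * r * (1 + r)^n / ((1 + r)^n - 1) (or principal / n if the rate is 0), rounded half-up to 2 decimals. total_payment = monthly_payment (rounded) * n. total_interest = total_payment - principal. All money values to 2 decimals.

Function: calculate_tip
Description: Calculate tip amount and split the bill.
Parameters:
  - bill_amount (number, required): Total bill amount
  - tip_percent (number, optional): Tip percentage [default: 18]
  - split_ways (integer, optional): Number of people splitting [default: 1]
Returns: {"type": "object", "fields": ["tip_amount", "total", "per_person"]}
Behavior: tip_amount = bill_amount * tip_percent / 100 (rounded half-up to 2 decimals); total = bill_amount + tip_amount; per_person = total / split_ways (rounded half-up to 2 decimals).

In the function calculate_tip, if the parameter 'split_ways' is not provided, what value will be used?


The calculate_tip spec declares:
  - split_ways (integer, optional): Number of people splitting [default: 1]
Default:
1
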